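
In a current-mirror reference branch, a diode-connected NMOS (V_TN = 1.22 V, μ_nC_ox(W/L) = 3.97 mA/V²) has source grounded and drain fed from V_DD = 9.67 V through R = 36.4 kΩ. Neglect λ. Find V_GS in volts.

V_GS = 1.56 V

With gate tied to drain, V_GS = V_DS ≥ V_GS − V_TN, so the device is in saturation.
KCL at the drain: ½ k_n (V_GS − V_TN)² = (V_DD − V_GS)/R.
Let x = V_GS − 1.22. Then 72.3 x² + x − 8.45 = 0, giving x = 0.335 V (positive root), so V_GS = 1.56 V.
I_D = (V_DD − V_GS)/R = (9.67 − 1.56) / 36.4 = 0.223 mA.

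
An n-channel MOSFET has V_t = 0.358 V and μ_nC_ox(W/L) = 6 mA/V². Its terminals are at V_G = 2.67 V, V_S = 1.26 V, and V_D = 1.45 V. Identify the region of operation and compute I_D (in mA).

V_GS = V_G − V_S = 2.67 − 1.26 = 1.41 V; V_DS = V_D − V_S = 1.45 − 1.26 = 0.19 V.
V_ov = V_GS − V_t = 1.41 − 0.358 = 1.05 V.
Since V_DS = 0.19 V < V_ov = 1.05 V, the device is in the triode region.
I_D = k_n [V_ov · V_DS − ½ V_DS²] = 6 × [1.05 × 0.19 − 0.5 × 0.19²] = 1.09 mA.

Triode; I_D = 1.09 mA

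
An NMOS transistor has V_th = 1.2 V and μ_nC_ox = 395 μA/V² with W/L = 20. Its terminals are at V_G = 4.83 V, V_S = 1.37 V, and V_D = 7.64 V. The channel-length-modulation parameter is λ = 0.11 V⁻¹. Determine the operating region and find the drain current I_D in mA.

V_GS = V_G − V_S = 4.83 − 1.37 = 3.46 V; V_DS = V_D − V_S = 7.64 − 1.37 = 6.27 V.
k_n = μ_nC_ox · (W/L) = 7.9 mA/V².
V_ov = V_GS − V_th = 3.46 − 1.2 = 2.26 V.
Since V_DS = 6.27 V ≥ V_ov = 2.26 V, the device is in saturation.
I_D = ½ k_n V_ov² (1 + λ V_DS) = 0.5 × 7.9 × 2.26² × (1 + 0.11 × 6.27) = 34.1 mA.

Saturation; I_D = 34.1 mA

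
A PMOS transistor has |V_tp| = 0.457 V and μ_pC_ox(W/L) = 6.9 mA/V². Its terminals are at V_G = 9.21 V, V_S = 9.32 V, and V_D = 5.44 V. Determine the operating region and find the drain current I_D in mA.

Cutoff; I_D = 0 mA

V_SG = V_S − V_G = 9.32 − 9.21 = 0.11 V; V_SD = V_S − V_D = 9.32 − 5.44 = 3.88 V.
V_SG = 0.11 V < |V_tp| = 0.457 V, so the transistor is in cutoff.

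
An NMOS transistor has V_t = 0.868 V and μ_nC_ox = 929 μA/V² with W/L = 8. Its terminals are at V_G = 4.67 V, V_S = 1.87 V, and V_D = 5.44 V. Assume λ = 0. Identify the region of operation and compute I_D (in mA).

Saturation; I_D = 13.9 mA

V_GS = V_G − V_S = 4.67 − 1.87 = 2.8 V; V_DS = V_D − V_S = 5.44 − 1.87 = 3.57 V.
k_n = μ_nC_ox · (W/L) = 7.432 mA/V².
V_ov = V_GS − V_t = 2.8 − 0.868 = 1.93 V.
Since V_DS = 3.57 V ≥ V_ov = 1.93 V, the device is in saturation.
I_D = ½ k_n V_ov² = 0.5 × 7.432 × 1.93² = 13.9 mA.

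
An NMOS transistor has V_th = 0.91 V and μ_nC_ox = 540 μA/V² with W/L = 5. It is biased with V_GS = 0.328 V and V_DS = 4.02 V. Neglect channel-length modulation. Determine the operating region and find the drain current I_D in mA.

Cutoff; I_D = 0 mA

V_GS = 0.328 V < V_th = 0.91 V, so the transistor is in cutoff.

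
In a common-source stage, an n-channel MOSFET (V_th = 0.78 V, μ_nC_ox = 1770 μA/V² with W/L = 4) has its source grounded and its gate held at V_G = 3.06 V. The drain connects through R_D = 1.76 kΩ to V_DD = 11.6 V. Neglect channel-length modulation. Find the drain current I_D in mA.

V_GS = V_G = 3.06 V, so V_ov = 3.06 − 0.78 = 2.28 V.
k_n = μ_nC_ox · (W/L) = 7.08 mA/V².
Assume saturation: I_D = ½ k_n V_ov² = 0.5 × 7.08 × 2.28² = 18.4 mA, giving V_DS = V_DD − I_D R_D = 11.6 − 18.4 × 1.76 = -20.8 V.
But -20.8 V < V_ov = 2.28 V, so the device is actually in triode.
In triode I_D = k_n[V_ov V_DS − ½ V_DS²] and I_D = (V_DD − V_DS)/R_D. Equating: 6.23 V_DS² − 29.41 V_DS + 11.6 = 0, giving V_DS = 0.434 V (the root below V_ov).
I_D = (11.6 − 0.434) / 1.76 = 6.34 mA.

I_D = 6.34 mA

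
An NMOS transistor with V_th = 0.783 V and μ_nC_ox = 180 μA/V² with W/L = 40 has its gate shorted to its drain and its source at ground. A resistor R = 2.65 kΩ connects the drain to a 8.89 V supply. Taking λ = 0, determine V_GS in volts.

V_GS = 1.65 V

With gate tied to drain, V_GS = V_DS ≥ V_GS − V_th, so the device is in saturation.
k_n = μ_nC_ox · (W/L) = 7.2 mA/V².
KCL at the drain: ½ k_n (V_GS − V_th)² = (V_DD − V_GS)/R.
Let x = V_GS − 0.783. Then 9.54 x² + x − 8.107 = 0, giving x = 0.871 V (positive root), so V_GS = 1.65 V.
I_D = (V_DD − V_GS)/R = (8.89 − 1.65) / 2.65 = 2.73 mA.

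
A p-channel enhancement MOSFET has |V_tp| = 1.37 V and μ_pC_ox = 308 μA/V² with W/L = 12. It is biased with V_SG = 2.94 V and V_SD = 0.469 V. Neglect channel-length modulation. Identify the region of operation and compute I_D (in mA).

Triode; I_D = 2.31 mA

k_p = μ_pC_ox · (W/L) = 3.696 mA/V².
V_ov = V_SG − |V_tp| = 2.94 − 1.37 = 1.57 V.
Since V_SD = 0.469 V < V_ov = 1.57 V, the device is in the triode region.
I_D = k_p [V_ov · V_SD − ½ V_SD²] = 3.696 × [1.57 × 0.469 − 0.5 × 0.469²] = 2.31 mA.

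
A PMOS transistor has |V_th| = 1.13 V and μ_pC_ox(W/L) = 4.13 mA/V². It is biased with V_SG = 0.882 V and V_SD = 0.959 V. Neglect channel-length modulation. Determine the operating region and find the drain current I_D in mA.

V_SG = 0.882 V < |V_th| = 1.13 V, so the transistor is in cutoff.

Cutoff; I_D = 0 mA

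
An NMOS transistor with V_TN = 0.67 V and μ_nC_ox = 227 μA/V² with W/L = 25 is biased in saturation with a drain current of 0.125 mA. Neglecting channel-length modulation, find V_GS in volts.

k_n = μ_nC_ox · (W/L) = 5.675 mA/V².
In saturation I_D = ½ k_n (V_GS − V_TN)², so V_GS − V_TN = √(2 I_D / k_n) = √(2 × 0.125 / 5.675) = 0.21 V.
V_GS = 0.67 + 0.21 = 0.88 V.

V_GS = 0.880 V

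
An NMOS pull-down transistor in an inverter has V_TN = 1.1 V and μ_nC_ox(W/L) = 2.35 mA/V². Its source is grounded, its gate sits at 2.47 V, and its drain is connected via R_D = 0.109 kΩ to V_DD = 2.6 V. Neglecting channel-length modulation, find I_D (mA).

V_GS = V_G = 2.47 V, so V_ov = 2.47 − 1.1 = 1.37 V.
Assume saturation: I_D = ½ k_n V_ov² = 0.5 × 2.35 × 1.37² = 2.21 mA, giving V_DS = V_DD − I_D R_D = 2.6 − 2.21 × 0.109 = 2.36 V.
V_DS = 2.36 V ≥ V_ov = 1.37 V, confirming saturation.

I_D = 2.21 mA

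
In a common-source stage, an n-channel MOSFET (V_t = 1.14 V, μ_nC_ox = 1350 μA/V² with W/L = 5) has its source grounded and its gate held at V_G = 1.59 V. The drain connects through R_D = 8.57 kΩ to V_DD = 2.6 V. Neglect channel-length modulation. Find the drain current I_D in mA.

I_D = 0.291 mA

V_GS = V_G = 1.59 V, so V_ov = 1.59 − 1.14 = 0.45 V.
k_n = μ_nC_ox · (W/L) = 6.75 mA/V².
Assume saturation: I_D = ½ k_n V_ov² = 0.5 × 6.75 × 0.45² = 0.683 mA, giving V_DS = V_DD − I_D R_D = 2.6 − 0.683 × 8.57 = -3.26 V.
But -3.26 V < V_ov = 0.45 V, so the device is actually in triode.
In triode I_D = k_n[V_ov V_DS − ½ V_DS²] and I_D = (V_DD − V_DS)/R_D. Equating: 28.9 V_DS² − 27.03 V_DS + 2.6 = 0, giving V_DS = 0.109 V (the root below V_ov).
I_D = (2.6 − 0.109) / 8.57 = 0.291 mA.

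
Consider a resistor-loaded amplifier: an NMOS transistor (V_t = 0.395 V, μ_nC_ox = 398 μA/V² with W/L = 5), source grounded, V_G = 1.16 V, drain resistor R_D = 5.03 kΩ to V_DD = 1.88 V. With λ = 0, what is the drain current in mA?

V_GS = V_G = 1.16 V, so V_ov = 1.16 − 0.395 = 0.765 V.
k_n = μ_nC_ox · (W/L) = 1.99 mA/V².
Assume saturation: I_D = ½ k_n V_ov² = 0.5 × 1.99 × 0.765² = 0.582 mA, giving V_DS = V_DD − I_D R_D = 1.88 − 0.582 × 5.03 = -1.05 V.
But -1.05 V < V_ov = 0.765 V, so the device is actually in triode.
In triode I_D = k_n[V_ov V_DS − ½ V_DS²] and I_D = (V_DD − V_DS)/R_D. Equating: 5 V_DS² − 8.657 V_DS + 1.88 = 0, giving V_DS = 0.255 V (the root below V_ov).
I_D = (1.88 − 0.255) / 5.03 = 0.323 mA.

I_D = 0.323 mA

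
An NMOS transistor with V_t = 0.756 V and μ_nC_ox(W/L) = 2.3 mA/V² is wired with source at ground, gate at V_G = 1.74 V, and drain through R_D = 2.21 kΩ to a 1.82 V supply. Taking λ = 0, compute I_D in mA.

I_D = 0.662 mA

V_GS = V_G = 1.74 V, so V_ov = 1.74 − 0.756 = 0.984 V.
Assume saturation: I_D = ½ k_n V_ov² = 0.5 × 2.3 × 0.984² = 1.11 mA, giving V_DS = V_DD − I_D R_D = 1.82 − 1.11 × 2.21 = -0.641 V.
But -0.641 V < V_ov = 0.984 V, so the device is actually in triode.
In triode I_D = k_n[V_ov V_DS − ½ V_DS²] and I_D = (V_DD − V_DS)/R_D. Equating: 2.54 V_DS² − 6.002 V_DS + 1.82 = 0, giving V_DS = 0.357 V (the root below V_ov).
I_D = (1.82 − 0.357) / 2.21 = 0.662 mA.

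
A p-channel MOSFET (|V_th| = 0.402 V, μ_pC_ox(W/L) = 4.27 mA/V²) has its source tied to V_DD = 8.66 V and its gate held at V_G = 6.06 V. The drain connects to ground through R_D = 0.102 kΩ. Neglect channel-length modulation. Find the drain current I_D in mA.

V_SG = V_DD − V_G = 8.66 − 6.06 = 2.6 V, so V_ov = 2.6 − 0.402 = 2.2 V.
Assume saturation: I_D = ½ k_p V_ov² = 0.5 × 4.27 × 2.2² = 10.3 mA, giving V_SD = V_DD − I_D R_D = 8.66 − 10.3 × 0.102 = 7.61 V.
V_SD = 7.61 V ≥ V_ov = 2.2 V, confirming saturation.

I_D = 10.3 mA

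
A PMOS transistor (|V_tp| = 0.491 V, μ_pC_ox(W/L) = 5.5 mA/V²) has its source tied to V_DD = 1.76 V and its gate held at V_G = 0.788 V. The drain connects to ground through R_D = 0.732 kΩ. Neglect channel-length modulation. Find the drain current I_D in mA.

I_D = 0.636 mA

V_SG = V_DD − V_G = 1.76 − 0.788 = 0.972 V, so V_ov = 0.972 − 0.491 = 0.481 V.
Assume saturation: I_D = ½ k_p V_ov² = 0.5 × 5.5 × 0.481² = 0.636 mA, giving V_SD = V_DD − I_D R_D = 1.76 − 0.636 × 0.732 = 1.29 V.
V_SD = 1.29 V ≥ V_ov = 0.481 V, confirming saturation.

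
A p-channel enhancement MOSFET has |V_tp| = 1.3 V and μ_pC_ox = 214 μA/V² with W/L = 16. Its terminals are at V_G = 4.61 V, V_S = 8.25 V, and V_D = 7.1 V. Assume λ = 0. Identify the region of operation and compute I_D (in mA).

V_SG = V_S − V_G = 8.25 − 4.61 = 3.64 V; V_SD = V_S − V_D = 8.25 − 7.1 = 1.15 V.
k_p = μ_pC_ox · (W/L) = 3.424 mA/V².
V_ov = V_SG − |V_tp| = 3.64 − 1.3 = 2.34 V.
Since V_SD = 1.15 V < V_ov = 2.34 V, the device is in the triode region.
I_D = k_p [V_ov · V_SD − ½ V_SD²] = 3.424 × [2.34 × 1.15 − 0.5 × 1.15²] = 6.95 mA.

Triode; I_D = 6.95 mA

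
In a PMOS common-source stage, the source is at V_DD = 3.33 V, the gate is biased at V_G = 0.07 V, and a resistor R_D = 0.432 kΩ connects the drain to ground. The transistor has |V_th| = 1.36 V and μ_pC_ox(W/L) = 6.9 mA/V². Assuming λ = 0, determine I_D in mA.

I_D = 6.38 mA

V_SG = V_DD − V_G = 3.33 − 0.07 = 3.26 V, so V_ov = 3.26 − 1.36 = 1.9 V.
Assume saturation: I_D = ½ k_p V_ov² = 0.5 × 6.9 × 1.9² = 12.5 mA, giving V_SD = V_DD − I_D R_D = 3.33 − 12.5 × 0.432 = -2.05 V.
But -2.05 V < V_ov = 1.9 V, so the device is actually in triode.
In triode I_D = k_p[V_ov V_SD − ½ V_SD²] and I_D = (V_DD − V_SD)/R_D. Equating: 1.49 V_SD² − 6.664 V_SD + 3.33 = 0, giving V_SD = 0.573 V (the root below V_ov).
I_D = (3.33 − 0.573) / 0.432 = 6.38 mA.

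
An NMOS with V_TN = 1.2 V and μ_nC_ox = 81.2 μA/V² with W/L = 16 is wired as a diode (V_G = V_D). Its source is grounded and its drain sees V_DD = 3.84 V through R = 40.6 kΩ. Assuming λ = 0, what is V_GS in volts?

With gate tied to drain, V_GS = V_DS ≥ V_GS − V_TN, so the device is in saturation.
k_n = μ_nC_ox · (W/L) = 1.299 mA/V².
KCL at the drain: ½ k_n (V_GS − V_TN)² = (V_DD − V_GS)/R.
Let x = V_GS − 1.2. Then 26.4 x² + x − 2.64 = 0, giving x = 0.298 V (positive root), so V_GS = 1.5 V.
I_D = (V_DD − V_GS)/R = (3.84 − 1.5) / 40.6 = 0.0577 mA.

V_GS = 1.50 V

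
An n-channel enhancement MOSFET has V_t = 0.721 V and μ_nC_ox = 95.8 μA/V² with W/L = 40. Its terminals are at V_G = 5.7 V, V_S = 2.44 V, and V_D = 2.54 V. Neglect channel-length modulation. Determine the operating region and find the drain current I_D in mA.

V_GS = V_G − V_S = 5.7 − 2.44 = 3.26 V; V_DS = V_D − V_S = 2.54 − 2.44 = 0.1 V.
k_n = μ_nC_ox · (W/L) = 3.832 mA/V².
V_ov = V_GS − V_t = 3.26 − 0.721 = 2.54 V.
Since V_DS = 0.1 V < V_ov = 2.54 V, the device is in the triode region.
I_D = k_n [V_ov · V_DS − ½ V_DS²] = 3.832 × [2.54 × 0.1 − 0.5 × 0.1²] = 0.954 mA.

Triode; I_D = 0.954 mA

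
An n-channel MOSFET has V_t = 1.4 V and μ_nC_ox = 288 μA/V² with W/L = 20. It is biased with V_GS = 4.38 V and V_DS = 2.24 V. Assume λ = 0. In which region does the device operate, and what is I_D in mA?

k_n = μ_nC_ox · (W/L) = 5.76 mA/V².
V_ov = V_GS − V_t = 4.38 − 1.4 = 2.98 V.
Since V_DS = 2.24 V < V_ov = 2.98 V, the device is in the triode region.
I_D = k_n [V_ov · V_DS − ½ V_DS²] = 5.76 × [2.98 × 2.24 − 0.5 × 2.24²] = 24 mA.

Triode; I_D = 24.0 mA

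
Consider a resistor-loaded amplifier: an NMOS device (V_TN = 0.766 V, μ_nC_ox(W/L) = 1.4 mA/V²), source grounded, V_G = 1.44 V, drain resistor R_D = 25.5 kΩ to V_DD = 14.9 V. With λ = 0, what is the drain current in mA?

I_D = 0.318 mA

V_GS = V_G = 1.44 V, so V_ov = 1.44 − 0.766 = 0.674 V.
Assume saturation: I_D = ½ k_n V_ov² = 0.5 × 1.4 × 0.674² = 0.318 mA, giving V_DS = V_DD − I_D R_D = 14.9 − 0.318 × 25.5 = 6.79 V.
V_DS = 6.79 V ≥ V_ov = 0.674 V, confirming saturation.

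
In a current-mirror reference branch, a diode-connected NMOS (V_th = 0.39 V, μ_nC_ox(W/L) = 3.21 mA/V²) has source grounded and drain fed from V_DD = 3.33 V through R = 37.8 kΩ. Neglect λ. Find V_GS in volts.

With gate tied to drain, V_GS = V_DS ≥ V_GS − V_th, so the device is in saturation.
KCL at the drain: ½ k_n (V_GS − V_th)² = (V_DD − V_GS)/R.
Let x = V_GS − 0.39. Then 60.7 x² + x − 2.94 = 0, giving x = 0.212 V (positive root), so V_GS = 0.602 V.
I_D = (V_DD − V_GS)/R = (3.33 − 0.602) / 37.8 = 0.0722 mA.

V_GS = 0.602 V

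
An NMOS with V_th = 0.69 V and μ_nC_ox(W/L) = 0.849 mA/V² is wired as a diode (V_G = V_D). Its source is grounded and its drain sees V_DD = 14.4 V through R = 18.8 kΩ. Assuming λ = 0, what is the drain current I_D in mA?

I_D = 0.663 mA

With gate tied to drain, V_GS = V_DS ≥ V_GS − V_th, so the device is in saturation.
KCL at the drain: ½ k_n (V_GS − V_th)² = (V_DD − V_GS)/R.
Let x = V_GS − 0.69. Then 7.98 x² + x − 13.71 = 0, giving x = 1.25 V (positive root), so V_GS = 1.94 V.
I_D = (V_DD − V_GS)/R = (14.4 − 1.94) / 18.8 = 0.663 mA.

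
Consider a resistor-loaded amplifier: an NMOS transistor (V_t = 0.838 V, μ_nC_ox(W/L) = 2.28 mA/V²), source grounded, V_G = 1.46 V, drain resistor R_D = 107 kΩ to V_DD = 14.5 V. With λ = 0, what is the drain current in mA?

I_D = 0.135 mA

V_GS = V_G = 1.46 V, so V_ov = 1.46 − 0.838 = 0.622 V.
Assume saturation: I_D = ½ k_n V_ov² = 0.5 × 2.28 × 0.622² = 0.441 mA, giving V_DS = V_DD − I_D R_D = 14.5 − 0.441 × 107 = -32.7 V.
But -32.7 V < V_ov = 0.622 V, so the device is actually in triode.
In triode I_D = k_n[V_ov V_DS − ½ V_DS²] and I_D = (V_DD − V_DS)/R_D. Equating: 122 V_DS² − 152.7 V_DS + 14.5 = 0, giving V_DS = 0.103 V (the root below V_ov).
I_D = (14.5 − 0.103) / 107 = 0.135 mA.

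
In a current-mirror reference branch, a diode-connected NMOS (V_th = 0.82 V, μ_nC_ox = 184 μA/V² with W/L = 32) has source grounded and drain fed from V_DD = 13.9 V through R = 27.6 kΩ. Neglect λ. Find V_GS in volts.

With gate tied to drain, V_GS = V_DS ≥ V_GS − V_th, so the device is in saturation.
k_n = μ_nC_ox · (W/L) = 5.888 mA/V².
KCL at the drain: ½ k_n (V_GS − V_th)² = (V_DD − V_GS)/R.
Let x = V_GS − 0.82. Then 81.3 x² + x − 13.08 = 0, giving x = 0.395 V (positive root), so V_GS = 1.22 V.
I_D = (V_DD − V_GS)/R = (13.9 − 1.22) / 27.6 = 0.46 mA.

V_GS = 1.22 V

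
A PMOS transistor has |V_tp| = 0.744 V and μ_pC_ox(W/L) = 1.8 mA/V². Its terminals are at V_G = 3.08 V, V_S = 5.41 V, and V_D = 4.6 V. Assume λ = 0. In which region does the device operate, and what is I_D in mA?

Triode; I_D = 1.72 mA

V_SG = V_S − V_G = 5.41 − 3.08 = 2.33 V; V_SD = V_S − V_D = 5.41 − 4.6 = 0.81 V.
V_ov = V_SG − |V_tp| = 2.33 − 0.744 = 1.59 V.
Since V_SD = 0.81 V < V_ov = 1.59 V, the device is in the triode region.
I_D = k_p [V_ov · V_SD − ½ V_SD²] = 1.8 × [1.59 × 0.81 − 0.5 × 0.81²] = 1.72 mA.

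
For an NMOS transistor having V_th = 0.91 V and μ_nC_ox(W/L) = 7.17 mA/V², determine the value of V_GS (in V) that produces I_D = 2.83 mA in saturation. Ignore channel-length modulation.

In saturation I_D = ½ k_n (V_GS − V_th)², so V_GS − V_th = √(2 I_D / k_n) = √(2 × 2.83 / 7.17) = 0.888 V.
V_GS = 0.91 + 0.888 = 1.8 V.

V_GS = 1.80 V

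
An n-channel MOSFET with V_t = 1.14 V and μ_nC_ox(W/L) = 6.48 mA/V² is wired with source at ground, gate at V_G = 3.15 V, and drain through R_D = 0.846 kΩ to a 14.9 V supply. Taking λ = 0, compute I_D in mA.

I_D = 13.1 mA

V_GS = V_G = 3.15 V, so V_ov = 3.15 − 1.14 = 2.01 V.
Assume saturation: I_D = ½ k_n V_ov² = 0.5 × 6.48 × 2.01² = 13.1 mA, giving V_DS = V_DD − I_D R_D = 14.9 − 13.1 × 0.846 = 3.83 V.
V_DS = 3.83 V ≥ V_ov = 2.01 V, confirming saturation.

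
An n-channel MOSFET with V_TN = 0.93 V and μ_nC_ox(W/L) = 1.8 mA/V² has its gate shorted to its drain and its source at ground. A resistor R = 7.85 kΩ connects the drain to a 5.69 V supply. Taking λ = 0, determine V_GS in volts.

With gate tied to drain, V_GS = V_DS ≥ V_GS − V_TN, so the device is in saturation.
KCL at the drain: ½ k_n (V_GS − V_TN)² = (V_DD − V_GS)/R.
Let x = V_GS − 0.93. Then 7.06 x² + x − 4.76 = 0, giving x = 0.753 V (positive root), so V_GS = 1.68 V.
I_D = (V_DD − V_GS)/R = (5.69 − 1.68) / 7.85 = 0.51 mA.

V_GS = 1.68 V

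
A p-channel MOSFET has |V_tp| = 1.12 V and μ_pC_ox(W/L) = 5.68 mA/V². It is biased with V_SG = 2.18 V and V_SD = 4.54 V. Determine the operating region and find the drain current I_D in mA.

Saturation; I_D = 3.19 mA

V_ov = V_SG − |V_tp| = 2.18 − 1.12 = 1.06 V.
Since V_SD = 4.54 V ≥ V_ov = 1.06 V, the device is in saturation.
I_D = ½ k_p V_ov² = 0.5 × 5.68 × 1.06² = 3.19 mA.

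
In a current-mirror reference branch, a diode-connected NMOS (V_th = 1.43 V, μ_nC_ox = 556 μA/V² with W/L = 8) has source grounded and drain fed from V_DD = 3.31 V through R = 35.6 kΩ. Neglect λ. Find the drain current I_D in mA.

With gate tied to drain, V_GS = V_DS ≥ V_GS − V_th, so the device is in saturation.
k_n = μ_nC_ox · (W/L) = 4.448 mA/V².
KCL at the drain: ½ k_n (V_GS − V_th)² = (V_DD − V_GS)/R.
Let x = V_GS − 1.43. Then 79.2 x² + x − 1.88 = 0, giving x = 0.148 V (positive root), so V_GS = 1.58 V.
I_D = (V_DD − V_GS)/R = (3.31 − 1.58) / 35.6 = 0.0487 mA.

I_D = 0.0487 mA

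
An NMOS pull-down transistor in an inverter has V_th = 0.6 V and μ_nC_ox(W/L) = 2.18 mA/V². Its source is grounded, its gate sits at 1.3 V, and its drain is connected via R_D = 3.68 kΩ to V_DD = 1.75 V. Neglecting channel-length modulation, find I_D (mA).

I_D = 0.386 mA

V_GS = V_G = 1.3 V, so V_ov = 1.3 − 0.6 = 0.7 V.
Assume saturation: I_D = ½ k_n V_ov² = 0.5 × 2.18 × 0.7² = 0.534 mA, giving V_DS = V_DD − I_D R_D = 1.75 − 0.534 × 3.68 = -0.215 V.
But -0.215 V < V_ov = 0.7 V, so the device is actually in triode.
In triode I_D = k_n[V_ov V_DS − ½ V_DS²] and I_D = (V_DD − V_DS)/R_D. Equating: 4.01 V_DS² − 6.616 V_DS + 1.75 = 0, giving V_DS = 0.331 V (the root below V_ov).
I_D = (1.75 − 0.331) / 3.68 = 0.386 mA.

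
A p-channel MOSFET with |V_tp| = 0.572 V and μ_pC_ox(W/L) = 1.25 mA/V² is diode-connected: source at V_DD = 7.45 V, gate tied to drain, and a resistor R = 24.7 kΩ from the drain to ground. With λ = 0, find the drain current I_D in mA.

With gate tied to drain, V_SG = V_SD ≥ V_SG − |V_tp|, so the device is in saturation.
KCL at the drain: ½ k_p (V_SG − |V_tp|)² = (V_DD − V_SG)/R.
Let x = V_SG − 0.572. Then 15.4 x² + x − 6.878 = 0, giving x = 0.636 V (positive root), so V_SG = 1.21 V.
I_D = (V_DD − V_SG)/R = (7.45 − 1.21) / 24.7 = 0.253 mA.

I_D = 0.253 mA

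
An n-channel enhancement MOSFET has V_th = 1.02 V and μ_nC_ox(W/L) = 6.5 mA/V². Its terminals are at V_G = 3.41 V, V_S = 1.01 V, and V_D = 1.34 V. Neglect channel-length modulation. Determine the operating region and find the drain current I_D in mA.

Triode; I_D = 2.61 mA

V_GS = V_G − V_S = 3.41 − 1.01 = 2.4 V; V_DS = V_D − V_S = 1.34 − 1.01 = 0.33 V.
V_ov = V_GS − V_th = 2.4 − 1.02 = 1.38 V.
Since V_DS = 0.33 V < V_ov = 1.38 V, the device is in the triode region.
I_D = k_n [V_ov · V_DS − ½ V_DS²] = 6.5 × [1.38 × 0.33 − 0.5 × 0.33²] = 2.61 mA.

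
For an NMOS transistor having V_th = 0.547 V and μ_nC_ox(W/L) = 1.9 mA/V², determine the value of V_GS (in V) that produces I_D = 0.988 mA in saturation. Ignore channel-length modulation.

In saturation I_D = ½ k_n (V_GS − V_th)², so V_GS − V_th = √(2 I_D / k_n) = √(2 × 0.988 / 1.9) = 1.02 V.
V_GS = 0.547 + 1.02 = 1.57 V.

V_GS = 1.57 V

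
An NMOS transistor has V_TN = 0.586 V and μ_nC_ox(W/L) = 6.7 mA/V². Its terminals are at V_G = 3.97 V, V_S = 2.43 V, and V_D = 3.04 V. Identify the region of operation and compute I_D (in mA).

Triode; I_D = 2.65 mA

V_GS = V_G − V_S = 3.97 − 2.43 = 1.54 V; V_DS = V_D − V_S = 3.04 − 2.43 = 0.61 V.
V_ov = V_GS − V_TN = 1.54 − 0.586 = 0.954 V.
Since V_DS = 0.61 V < V_ov = 0.954 V, the device is in the triode region.
I_D = k_n [V_ov · V_DS − ½ V_DS²] = 6.7 × [0.954 × 0.61 − 0.5 × 0.61²] = 2.65 mA.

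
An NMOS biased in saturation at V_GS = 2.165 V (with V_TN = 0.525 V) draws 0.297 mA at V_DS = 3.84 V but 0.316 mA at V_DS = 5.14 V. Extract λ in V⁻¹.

With V_GS fixed, I_D ∝ (1 + λ V_DS) in saturation, so I_D2/I_D1 = (1 + λ V_DS2)/(1 + λ V_DS1).
0.316/0.297 = 1.064 = (1 + 5.14 λ)/(1 + 3.84 λ).
Solving: λ (I_D1 V_DS2 − I_D2 V_DS1) = I_D2 − I_D1, so λ = (0.316 − 0.297) / (0.297 × 5.14 − 0.316 × 3.84) = 0.019 / 0.313 = 0.0607 V⁻¹.

λ = 0.0607 V⁻¹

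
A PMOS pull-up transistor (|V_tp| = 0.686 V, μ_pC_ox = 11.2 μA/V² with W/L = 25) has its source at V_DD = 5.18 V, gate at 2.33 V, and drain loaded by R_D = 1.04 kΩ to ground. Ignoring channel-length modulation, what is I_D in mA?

I_D = 0.656 mA

V_SG = V_DD − V_G = 5.18 − 2.33 = 2.85 V, so V_ov = 2.85 − 0.686 = 2.16 V.
k_p = μ_pC_ox · (W/L) = 0.28 mA/V².
Assume saturation: I_D = ½ k_p V_ov² = 0.5 × 0.28 × 2.16² = 0.656 mA, giving V_SD = V_DD − I_D R_D = 5.18 − 0.656 × 1.04 = 4.5 V.
V_SD = 4.5 V ≥ V_ov = 2.16 V, confirming saturation.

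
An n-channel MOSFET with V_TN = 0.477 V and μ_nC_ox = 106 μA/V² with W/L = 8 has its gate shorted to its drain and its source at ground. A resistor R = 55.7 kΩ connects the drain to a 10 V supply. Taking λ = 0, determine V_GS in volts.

V_GS = 1.09 V

With gate tied to drain, V_GS = V_DS ≥ V_GS − V_TN, so the device is in saturation.
k_n = μ_nC_ox · (W/L) = 0.848 mA/V².
KCL at the drain: ½ k_n (V_GS − V_TN)² = (V_DD − V_GS)/R.
Let x = V_GS − 0.477. Then 23.6 x² + x − 9.523 = 0, giving x = 0.614 V (positive root), so V_GS = 1.09 V.
I_D = (V_DD − V_GS)/R = (10 − 1.09) / 55.7 = 0.16 mA.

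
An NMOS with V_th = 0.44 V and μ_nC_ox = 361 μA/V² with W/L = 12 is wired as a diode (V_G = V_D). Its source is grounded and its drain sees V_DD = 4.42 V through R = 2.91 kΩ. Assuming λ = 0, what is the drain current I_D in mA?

I_D = 1.12 mA

With gate tied to drain, V_GS = V_DS ≥ V_GS − V_th, so the device is in saturation.
k_n = μ_nC_ox · (W/L) = 4.332 mA/V².
KCL at the drain: ½ k_n (V_GS − V_th)² = (V_DD − V_GS)/R.
Let x = V_GS − 0.44. Then 6.3 x² + x − 3.98 = 0, giving x = 0.719 V (positive root), so V_GS = 1.16 V.
I_D = (V_DD − V_GS)/R = (4.42 − 1.16) / 2.91 = 1.12 mA.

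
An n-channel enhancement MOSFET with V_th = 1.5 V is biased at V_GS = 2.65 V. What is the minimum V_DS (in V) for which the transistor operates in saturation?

V_DS,sat = 1.15 V

The boundary between triode and saturation is V_DS = V_GS − V_th = V_ov.
V_ov = 2.65 − 1.5 = 1.15 V.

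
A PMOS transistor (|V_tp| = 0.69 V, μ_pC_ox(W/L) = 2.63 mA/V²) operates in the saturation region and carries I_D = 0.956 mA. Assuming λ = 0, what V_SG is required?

V_SG = 1.54 V

In saturation I_D = ½ k_p (V_SG − |V_tp|)², so V_SG − |V_tp| = √(2 I_D / k_p) = √(2 × 0.956 / 2.63) = 0.853 V.
V_SG = 0.69 + 0.853 = 1.54 V.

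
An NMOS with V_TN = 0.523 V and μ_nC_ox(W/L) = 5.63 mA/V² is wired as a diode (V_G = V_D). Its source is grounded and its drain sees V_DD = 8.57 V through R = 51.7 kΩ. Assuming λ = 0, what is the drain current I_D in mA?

With gate tied to drain, V_GS = V_DS ≥ V_GS − V_TN, so the device is in saturation.
KCL at the drain: ½ k_n (V_GS − V_TN)² = (V_DD − V_GS)/R.
Let x = V_GS − 0.523. Then 146 x² + x − 8.047 = 0, giving x = 0.232 V (positive root), so V_GS = 0.755 V.
I_D = (V_DD − V_GS)/R = (8.57 − 0.755) / 51.7 = 0.151 mA.

I_D = 0.151 mA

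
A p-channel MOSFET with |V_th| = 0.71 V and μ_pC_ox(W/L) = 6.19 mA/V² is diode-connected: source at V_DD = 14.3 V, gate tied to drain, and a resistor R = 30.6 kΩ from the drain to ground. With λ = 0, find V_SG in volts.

V_SG = 1.08 V

With gate tied to drain, V_SG = V_SD ≥ V_SG − |V_th|, so the device is in saturation.
KCL at the drain: ½ k_p (V_SG − |V_th|)² = (V_DD − V_SG)/R.
Let x = V_SG − 0.71. Then 94.7 x² + x − 13.59 = 0, giving x = 0.374 V (positive root), so V_SG = 1.08 V.
I_D = (V_DD − V_SG)/R = (14.3 − 1.08) / 30.6 = 0.432 mA.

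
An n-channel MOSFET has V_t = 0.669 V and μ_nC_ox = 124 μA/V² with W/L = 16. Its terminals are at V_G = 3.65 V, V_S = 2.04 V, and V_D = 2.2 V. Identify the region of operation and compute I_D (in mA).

Triode; I_D = 0.273 mA

V_GS = V_G − V_S = 3.65 − 2.04 = 1.61 V; V_DS = V_D − V_S = 2.2 − 2.04 = 0.16 V.
k_n = μ_nC_ox · (W/L) = 1.984 mA/V².
V_ov = V_GS − V_t = 1.61 − 0.669 = 0.941 V.
Since V_DS = 0.16 V < V_ov = 0.941 V, the device is in the triode region.
I_D = k_n [V_ov · V_DS − ½ V_DS²] = 1.984 × [0.941 × 0.16 − 0.5 × 0.16²] = 0.273 mA.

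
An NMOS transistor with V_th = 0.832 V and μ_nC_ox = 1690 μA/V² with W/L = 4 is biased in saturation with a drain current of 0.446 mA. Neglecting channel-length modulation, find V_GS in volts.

V_GS = 1.20 V

k_n = μ_nC_ox · (W/L) = 6.76 mA/V².
In saturation I_D = ½ k_n (V_GS − V_th)², so V_GS − V_th = √(2 I_D / k_n) = √(2 × 0.446 / 6.76) = 0.363 V.
V_GS = 0.832 + 0.363 = 1.2 V.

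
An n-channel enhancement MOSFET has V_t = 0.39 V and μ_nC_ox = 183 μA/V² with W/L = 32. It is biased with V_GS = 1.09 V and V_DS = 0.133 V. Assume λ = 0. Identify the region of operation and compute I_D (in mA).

k_n = μ_nC_ox · (W/L) = 5.856 mA/V².
V_ov = V_GS − V_t = 1.09 − 0.39 = 0.7 V.
Since V_DS = 0.133 V < V_ov = 0.7 V, the device is in the triode region.
I_D = k_n [V_ov · V_DS − ½ V_DS²] = 5.856 × [0.7 × 0.133 − 0.5 × 0.133²] = 0.493 mA.

Triode; I_D = 0.493 mA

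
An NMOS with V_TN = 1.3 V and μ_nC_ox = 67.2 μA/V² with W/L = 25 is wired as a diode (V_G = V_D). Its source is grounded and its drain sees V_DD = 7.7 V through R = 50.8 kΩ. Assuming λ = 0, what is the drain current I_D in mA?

I_D = 0.119 mA

With gate tied to drain, V_GS = V_DS ≥ V_GS − V_TN, so the device is in saturation.
k_n = μ_nC_ox · (W/L) = 1.68 mA/V².
KCL at the drain: ½ k_n (V_GS − V_TN)² = (V_DD − V_GS)/R.
Let x = V_GS − 1.3. Then 42.7 x² + x − 6.4 = 0, giving x = 0.376 V (positive root), so V_GS = 1.68 V.
I_D = (V_DD − V_GS)/R = (7.7 − 1.68) / 50.8 = 0.119 mA.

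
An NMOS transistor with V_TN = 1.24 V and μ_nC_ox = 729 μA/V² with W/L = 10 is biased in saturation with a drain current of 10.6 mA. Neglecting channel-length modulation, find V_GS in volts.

k_n = μ_nC_ox · (W/L) = 7.29 mA/V².
In saturation I_D = ½ k_n (V_GS − V_TN)², so V_GS − V_TN = √(2 I_D / k_n) = √(2 × 10.6 / 7.29) = 1.71 V.
V_GS = 1.24 + 1.71 = 2.95 V.

V_GS = 2.95 V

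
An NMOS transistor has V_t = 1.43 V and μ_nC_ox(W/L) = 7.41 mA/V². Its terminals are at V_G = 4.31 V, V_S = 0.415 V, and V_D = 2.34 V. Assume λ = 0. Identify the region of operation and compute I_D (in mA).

Triode; I_D = 21.4 mA

V_GS = V_G − V_S = 4.31 − 0.415 = 3.89 V; V_DS = V_D − V_S = 2.34 − 0.415 = 1.92 V.
V_ov = V_GS − V_t = 3.89 − 1.43 = 2.46 V.
Since V_DS = 1.92 V < V_ov = 2.46 V, the device is in the triode region.
I_D = k_n [V_ov · V_DS − ½ V_DS²] = 7.41 × [2.46 × 1.92 − 0.5 × 1.92²] = 21.4 mA.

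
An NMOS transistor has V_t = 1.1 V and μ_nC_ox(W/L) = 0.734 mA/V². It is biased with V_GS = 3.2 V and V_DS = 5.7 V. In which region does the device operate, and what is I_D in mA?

Saturation; I_D = 1.62 mA

V_ov = V_GS − V_t = 3.2 − 1.1 = 2.1 V.
Since V_DS = 5.7 V ≥ V_ov = 2.1 V, the device is in saturation.
I_D = ½ k_n V_ov² = 0.5 × 0.734 × 2.1² = 1.62 mA.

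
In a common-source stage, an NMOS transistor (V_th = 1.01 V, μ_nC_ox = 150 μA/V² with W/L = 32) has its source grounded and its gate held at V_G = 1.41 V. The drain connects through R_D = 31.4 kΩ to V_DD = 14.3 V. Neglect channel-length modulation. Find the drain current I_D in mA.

I_D = 0.384 mA

V_GS = V_G = 1.41 V, so V_ov = 1.41 − 1.01 = 0.4 V.
k_n = μ_nC_ox · (W/L) = 4.8 mA/V².
Assume saturation: I_D = ½ k_n V_ov² = 0.5 × 4.8 × 0.4² = 0.384 mA, giving V_DS = V_DD − I_D R_D = 14.3 − 0.384 × 31.4 = 2.24 V.
V_DS = 2.24 V ≥ V_ov = 0.4 V, confirming saturation.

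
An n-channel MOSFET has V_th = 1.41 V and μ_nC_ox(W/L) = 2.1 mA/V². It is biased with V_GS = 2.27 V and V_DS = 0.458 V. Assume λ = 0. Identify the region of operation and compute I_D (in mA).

V_ov = V_GS − V_th = 2.27 − 1.41 = 0.86 V.
Since V_DS = 0.458 V < V_ov = 0.86 V, the device is in the triode region.
I_D = k_n [V_ov · V_DS − ½ V_DS²] = 2.1 × [0.86 × 0.458 − 0.5 × 0.458²] = 0.607 mA.

Triode; I_D = 0.607 mA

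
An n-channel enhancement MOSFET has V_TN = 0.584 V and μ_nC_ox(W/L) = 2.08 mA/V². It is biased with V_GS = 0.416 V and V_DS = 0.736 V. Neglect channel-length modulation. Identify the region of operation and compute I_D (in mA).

Cutoff; I_D = 0 mA

V_GS = 0.416 V < V_TN = 0.584 V, so the transistor is in cutoff.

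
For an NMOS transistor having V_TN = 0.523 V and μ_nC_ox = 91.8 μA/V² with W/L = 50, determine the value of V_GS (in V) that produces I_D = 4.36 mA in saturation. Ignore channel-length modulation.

V_GS = 1.90 V

k_n = μ_nC_ox · (W/L) = 4.59 mA/V².
In saturation I_D = ½ k_n (V_GS − V_TN)², so V_GS − V_TN = √(2 I_D / k_n) = √(2 × 4.36 / 4.59) = 1.38 V.
V_GS = 0.523 + 1.38 = 1.9 V.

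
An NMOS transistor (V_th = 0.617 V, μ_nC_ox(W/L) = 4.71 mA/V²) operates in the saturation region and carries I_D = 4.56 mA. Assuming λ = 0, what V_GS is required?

V_GS = 2.01 V

In saturation I_D = ½ k_n (V_GS − V_th)², so V_GS − V_th = √(2 I_D / k_n) = √(2 × 4.56 / 4.71) = 1.39 V.
V_GS = 0.617 + 1.39 = 2.01 V.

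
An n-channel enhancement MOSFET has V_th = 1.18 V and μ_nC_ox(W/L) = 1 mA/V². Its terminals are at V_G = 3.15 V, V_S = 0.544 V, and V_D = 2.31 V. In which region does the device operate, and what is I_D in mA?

V_GS = V_G − V_S = 3.15 − 0.544 = 2.61 V; V_DS = V_D − V_S = 2.31 − 0.544 = 1.77 V.
V_ov = V_GS − V_th = 2.61 − 1.18 = 1.43 V.
Since V_DS = 1.77 V ≥ V_ov = 1.43 V, the device is in saturation.
I_D = ½ k_n V_ov² = 0.5 × 1 × 1.43² = 1.02 mA.

Saturation; I_D = 1.02 mA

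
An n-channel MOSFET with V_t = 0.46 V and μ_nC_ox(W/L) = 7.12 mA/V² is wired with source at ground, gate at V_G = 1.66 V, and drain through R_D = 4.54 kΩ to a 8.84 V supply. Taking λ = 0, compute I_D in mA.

I_D = 1.89 mA

V_GS = V_G = 1.66 V, so V_ov = 1.66 − 0.46 = 1.2 V.
Assume saturation: I_D = ½ k_n V_ov² = 0.5 × 7.12 × 1.2² = 5.13 mA, giving V_DS = V_DD − I_D R_D = 8.84 − 5.13 × 4.54 = -14.4 V.
But -14.4 V < V_ov = 1.2 V, so the device is actually in triode.
In triode I_D = k_n[V_ov V_DS − ½ V_DS²] and I_D = (V_DD − V_DS)/R_D. Equating: 16.2 V_DS² − 39.79 V_DS + 8.84 = 0, giving V_DS = 0.247 V (the root below V_ov).
I_D = (8.84 − 0.247) / 4.54 = 1.89 mA.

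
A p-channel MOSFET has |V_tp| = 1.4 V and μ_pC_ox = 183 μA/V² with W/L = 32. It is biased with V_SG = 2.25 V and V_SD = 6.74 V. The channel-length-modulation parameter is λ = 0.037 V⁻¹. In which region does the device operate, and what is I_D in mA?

Saturation; I_D = 2.64 mA

k_p = μ_pC_ox · (W/L) = 5.856 mA/V².
V_ov = V_SG − |V_tp| = 2.25 − 1.4 = 0.85 V.
Since V_SD = 6.74 V ≥ V_ov = 0.85 V, the device is in saturation.
I_D = ½ k_p V_ov² (1 + λ V_SD) = 0.5 × 5.856 × 0.85² × (1 + 0.037 × 6.74) = 2.64 mA.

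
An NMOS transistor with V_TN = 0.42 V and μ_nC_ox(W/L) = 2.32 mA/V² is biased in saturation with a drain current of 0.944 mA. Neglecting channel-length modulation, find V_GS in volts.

V_GS = 1.32 V

In saturation I_D = ½ k_n (V_GS − V_TN)², so V_GS − V_TN = √(2 I_D / k_n) = √(2 × 0.944 / 2.32) = 0.902 V.
V_GS = 0.42 + 0.902 = 1.32 V.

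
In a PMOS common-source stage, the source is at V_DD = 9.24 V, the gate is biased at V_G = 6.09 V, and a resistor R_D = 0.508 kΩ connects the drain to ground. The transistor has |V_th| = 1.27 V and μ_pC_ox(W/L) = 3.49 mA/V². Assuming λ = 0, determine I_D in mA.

I_D = 6.17 mA

V_SG = V_DD − V_G = 9.24 − 6.09 = 3.15 V, so V_ov = 3.15 − 1.27 = 1.88 V.
Assume saturation: I_D = ½ k_p V_ov² = 0.5 × 3.49 × 1.88² = 6.17 mA, giving V_SD = V_DD − I_D R_D = 9.24 − 6.17 × 0.508 = 6.11 V.
V_SD = 6.11 V ≥ V_ov = 1.88 V, confirming saturation.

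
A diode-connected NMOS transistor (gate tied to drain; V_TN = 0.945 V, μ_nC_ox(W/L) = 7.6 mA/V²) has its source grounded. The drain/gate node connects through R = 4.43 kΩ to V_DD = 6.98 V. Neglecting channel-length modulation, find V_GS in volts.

V_GS = 1.51 V

With gate tied to drain, V_GS = V_DS ≥ V_GS − V_TN, so the device is in saturation.
KCL at the drain: ½ k_n (V_GS − V_TN)² = (V_DD − V_GS)/R.
Let x = V_GS − 0.945. Then 16.8 x² + x − 6.035 = 0, giving x = 0.57 V (positive root), so V_GS = 1.51 V.
I_D = (V_DD − V_GS)/R = (6.98 − 1.51) / 4.43 = 1.23 mA.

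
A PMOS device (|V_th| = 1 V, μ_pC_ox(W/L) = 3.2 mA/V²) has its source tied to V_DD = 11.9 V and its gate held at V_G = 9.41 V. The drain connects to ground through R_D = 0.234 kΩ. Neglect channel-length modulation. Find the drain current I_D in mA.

I_D = 3.55 mA

V_SG = V_DD − V_G = 11.9 − 9.41 = 2.49 V, so V_ov = 2.49 − 1 = 1.49 V.
Assume saturation: I_D = ½ k_p V_ov² = 0.5 × 3.2 × 1.49² = 3.55 mA, giving V_SD = V_DD − I_D R_D = 11.9 − 3.55 × 0.234 = 11.1 V.
V_SD = 11.1 V ≥ V_ov = 1.49 V, confirming saturation.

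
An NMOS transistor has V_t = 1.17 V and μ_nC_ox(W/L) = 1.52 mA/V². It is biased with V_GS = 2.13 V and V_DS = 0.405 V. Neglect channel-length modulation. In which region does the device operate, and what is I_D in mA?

V_ov = V_GS − V_t = 2.13 − 1.17 = 0.96 V.
Since V_DS = 0.405 V < V_ov = 0.96 V, the device is in the triode region.
I_D = k_n [V_ov · V_DS − ½ V_DS²] = 1.52 × [0.96 × 0.405 − 0.5 × 0.405²] = 0.466 mA.

Triode; I_D = 0.466 mA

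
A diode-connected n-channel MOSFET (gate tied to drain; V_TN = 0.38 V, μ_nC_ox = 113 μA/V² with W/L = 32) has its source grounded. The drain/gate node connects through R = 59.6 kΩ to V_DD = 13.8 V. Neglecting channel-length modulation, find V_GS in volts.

With gate tied to drain, V_GS = V_DS ≥ V_GS − V_TN, so the device is in saturation.
k_n = μ_nC_ox · (W/L) = 3.616 mA/V².
KCL at the drain: ½ k_n (V_GS − V_TN)² = (V_DD − V_GS)/R.
Let x = V_GS − 0.38. Then 108 x² + x − 13.42 = 0, giving x = 0.348 V (positive root), so V_GS = 0.728 V.
I_D = (V_DD − V_GS)/R = (13.8 − 0.728) / 59.6 = 0.219 mA.

V_GS = 0.728 V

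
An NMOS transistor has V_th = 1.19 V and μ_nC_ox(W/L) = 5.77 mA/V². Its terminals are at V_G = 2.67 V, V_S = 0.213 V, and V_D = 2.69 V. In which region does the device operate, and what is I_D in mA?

V_GS = V_G − V_S = 2.67 − 0.213 = 2.46 V; V_DS = V_D − V_S = 2.69 − 0.213 = 2.48 V.
V_ov = V_GS − V_th = 2.46 − 1.19 = 1.27 V.
Since V_DS = 2.48 V ≥ V_ov = 1.27 V, the device is in saturation.
I_D = ½ k_n V_ov² = 0.5 × 5.77 × 1.27² = 4.63 mA.

Saturation; I_D = 4.63 mA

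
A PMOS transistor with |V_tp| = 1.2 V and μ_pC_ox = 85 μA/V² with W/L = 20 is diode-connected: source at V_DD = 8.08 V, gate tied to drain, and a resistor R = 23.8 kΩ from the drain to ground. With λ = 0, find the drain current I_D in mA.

With gate tied to drain, V_SG = V_SD ≥ V_SG − |V_tp|, so the device is in saturation.
k_p = μ_pC_ox · (W/L) = 1.7 mA/V².
KCL at the drain: ½ k_p (V_SG − |V_tp|)² = (V_DD − V_SG)/R.
Let x = V_SG − 1.2. Then 20.2 x² + x − 6.88 = 0, giving x = 0.559 V (positive root), so V_SG = 1.76 V.
I_D = (V_DD − V_SG)/R = (8.08 − 1.76) / 23.8 = 0.266 mA.

I_D = 0.266 mA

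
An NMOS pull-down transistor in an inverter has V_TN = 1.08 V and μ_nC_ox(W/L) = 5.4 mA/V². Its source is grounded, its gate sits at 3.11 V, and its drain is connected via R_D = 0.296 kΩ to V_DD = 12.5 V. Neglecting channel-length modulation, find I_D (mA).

V_GS = V_G = 3.11 V, so V_ov = 3.11 − 1.08 = 2.03 V.
Assume saturation: I_D = ½ k_n V_ov² = 0.5 × 5.4 × 2.03² = 11.1 mA, giving V_DS = V_DD − I_D R_D = 12.5 − 11.1 × 0.296 = 9.21 V.
V_DS = 9.21 V ≥ V_ov = 2.03 V, confirming saturation.

I_D = 11.1 mA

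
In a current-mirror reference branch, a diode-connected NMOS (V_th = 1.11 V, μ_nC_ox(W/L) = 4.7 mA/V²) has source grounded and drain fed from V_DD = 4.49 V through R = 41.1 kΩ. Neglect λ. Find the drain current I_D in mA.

With gate tied to drain, V_GS = V_DS ≥ V_GS − V_th, so the device is in saturation.
KCL at the drain: ½ k_n (V_GS − V_th)² = (V_DD − V_GS)/R.
Let x = V_GS − 1.11. Then 96.6 x² + x − 3.38 = 0, giving x = 0.182 V (positive root), so V_GS = 1.29 V.
I_D = (V_DD − V_GS)/R = (4.49 − 1.29) / 41.1 = 0.0778 mA.

I_D = 0.0778 mA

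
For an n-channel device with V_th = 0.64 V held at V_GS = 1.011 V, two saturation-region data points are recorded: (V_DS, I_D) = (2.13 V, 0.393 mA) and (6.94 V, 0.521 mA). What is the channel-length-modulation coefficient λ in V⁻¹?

With V_GS fixed, I_D ∝ (1 + λ V_DS) in saturation, so I_D2/I_D1 = (1 + λ V_DS2)/(1 + λ V_DS1).
0.521/0.393 = 1.326 = (1 + 6.94 λ)/(1 + 2.13 λ).
Solving: λ (I_D1 V_DS2 − I_D2 V_DS1) = I_D2 − I_D1, so λ = (0.521 − 0.393) / (0.393 × 6.94 − 0.521 × 2.13) = 0.128 / 1.62 = 0.0791 V⁻¹.

λ = 0.0791 V⁻¹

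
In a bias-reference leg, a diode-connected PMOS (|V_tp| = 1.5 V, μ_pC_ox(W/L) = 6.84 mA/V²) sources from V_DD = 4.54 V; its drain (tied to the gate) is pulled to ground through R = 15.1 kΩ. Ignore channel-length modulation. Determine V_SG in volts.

V_SG = 1.73 V

With gate tied to drain, V_SG = V_SD ≥ V_SG − |V_tp|, so the device is in saturation.
KCL at the drain: ½ k_p (V_SG − |V_tp|)² = (V_DD − V_SG)/R.
Let x = V_SG − 1.5. Then 51.6 x² + x − 3.04 = 0, giving x = 0.233 V (positive root), so V_SG = 1.73 V.
I_D = (V_DD − V_SG)/R = (4.54 − 1.73) / 15.1 = 0.186 mA.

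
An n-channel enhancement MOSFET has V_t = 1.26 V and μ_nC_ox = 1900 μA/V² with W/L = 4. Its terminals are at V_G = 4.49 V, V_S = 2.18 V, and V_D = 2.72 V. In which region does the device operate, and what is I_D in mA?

V_GS = V_G − V_S = 4.49 − 2.18 = 2.31 V; V_DS = V_D − V_S = 2.72 − 2.18 = 0.54 V.
k_n = μ_nC_ox · (W/L) = 7.6 mA/V².
V_ov = V_GS − V_t = 2.31 − 1.26 = 1.05 V.
Since V_DS = 0.54 V < V_ov = 1.05 V, the device is in the triode region.
I_D = k_n [V_ov · V_DS − ½ V_DS²] = 7.6 × [1.05 × 0.54 − 0.5 × 0.54²] = 3.2 mA.

Triode; I_D = 3.20 mA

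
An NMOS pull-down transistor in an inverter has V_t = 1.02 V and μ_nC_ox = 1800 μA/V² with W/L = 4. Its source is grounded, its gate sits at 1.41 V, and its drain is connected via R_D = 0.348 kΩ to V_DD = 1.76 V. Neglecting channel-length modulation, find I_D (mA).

I_D = 0.548 mA

V_GS = V_G = 1.41 V, so V_ov = 1.41 − 1.02 = 0.39 V.
k_n = μ_nC_ox · (W/L) = 7.2 mA/V².
Assume saturation: I_D = ½ k_n V_ov² = 0.5 × 7.2 × 0.39² = 0.548 mA, giving V_DS = V_DD − I_D R_D = 1.76 − 0.548 × 0.348 = 1.57 V.
V_DS = 1.57 V ≥ V_ov = 0.39 V, confirming saturation.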